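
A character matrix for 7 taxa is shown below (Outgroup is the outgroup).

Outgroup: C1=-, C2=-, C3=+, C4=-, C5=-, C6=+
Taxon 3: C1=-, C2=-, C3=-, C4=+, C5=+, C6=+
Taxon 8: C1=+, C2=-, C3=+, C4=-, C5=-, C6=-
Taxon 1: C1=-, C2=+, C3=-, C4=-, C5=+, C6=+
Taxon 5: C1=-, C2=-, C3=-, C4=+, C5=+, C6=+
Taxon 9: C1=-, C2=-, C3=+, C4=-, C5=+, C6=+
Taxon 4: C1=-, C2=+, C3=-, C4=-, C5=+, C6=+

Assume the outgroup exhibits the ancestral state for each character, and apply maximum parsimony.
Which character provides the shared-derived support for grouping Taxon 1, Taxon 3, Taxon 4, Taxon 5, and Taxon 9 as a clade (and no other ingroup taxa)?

Character polarity is set by the outgroup: the derived state is whichever differs from the outgroup's state, so for C3, C6 the derived state is '-', and for the remaining characters it is '+'.
C1: derived state '+' in Taxon 8 only — an autapomorphy, so it tells us nothing about relationships among taxa.
C2 (derived state '+') is shared by Taxon 1 and Taxon 4 — a synapomorphy uniting that clade.
C3: derived state '-' in Taxon 1, Taxon 3, Taxon 4, and Taxon 5 only — synapomorphy for {Taxon 1, Taxon 3, Taxon 4, Taxon 5}.
Only Taxon 3 and Taxon 5 show the derived state '+' for C4, supporting them as a clade.
Only Taxon 1, Taxon 3, Taxon 4, Taxon 5, and Taxon 9 show the derived state '+' for C5, supporting them as a clade.
C6 (derived state '-') is unique to Taxon 8 (autapomorphy; uninformative for grouping).
Most parsimonious ingroup topology: ((((Taxon 3,Taxon 5),(Taxon 1,Taxon 4)),Taxon 9),Taxon 8).
The clade {Taxon 1, Taxon 3, Taxon 4, Taxon 5, Taxon 9} is supported by C5: its derived state '+' occurs in exactly those taxa and in no other taxon (including the outgroup).

C5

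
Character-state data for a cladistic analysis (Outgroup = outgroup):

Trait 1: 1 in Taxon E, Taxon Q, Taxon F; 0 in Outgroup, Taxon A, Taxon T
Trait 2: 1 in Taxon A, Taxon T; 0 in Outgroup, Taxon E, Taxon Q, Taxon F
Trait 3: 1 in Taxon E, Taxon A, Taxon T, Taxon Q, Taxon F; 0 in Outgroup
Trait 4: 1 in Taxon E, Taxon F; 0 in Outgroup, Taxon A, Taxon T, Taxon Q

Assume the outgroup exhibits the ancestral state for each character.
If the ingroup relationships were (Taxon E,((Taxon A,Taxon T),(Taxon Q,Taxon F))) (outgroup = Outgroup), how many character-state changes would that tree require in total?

Map each character onto (Taxon E,((Taxon A,Taxon T),(Taxon Q,Taxon F))) (rooted by Outgroup) and count the minimum state changes it requires (Fitch parsimony):
Trait 1: 2; Trait 2: 1; Trait 3: 1; Trait 4: 2.
Total tree length = 6.

6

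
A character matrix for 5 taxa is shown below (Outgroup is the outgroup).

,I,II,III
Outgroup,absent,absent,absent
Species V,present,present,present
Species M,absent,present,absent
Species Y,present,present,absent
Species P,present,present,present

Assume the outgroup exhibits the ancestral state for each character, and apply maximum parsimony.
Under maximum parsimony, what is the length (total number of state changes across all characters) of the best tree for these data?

3

The outgroup has state 'absent' for every character, so 'present' is the derived state throughout.
I: derived state 'present' in Species P, Species V, and Species Y only — synapomorphy for {Species P, Species V, Species Y}.
II (derived state 'present') is shared by all ingroup taxa — unites the whole ingroup.
III (derived state 'present') is shared by Species P and Species V — a synapomorphy uniting that clade.
Most parsimonious ingroup topology: (((Species V,Species P),Species Y),Species M).
Changes per character on this tree: I: 1; II: 1; III: 1.
Total = 3.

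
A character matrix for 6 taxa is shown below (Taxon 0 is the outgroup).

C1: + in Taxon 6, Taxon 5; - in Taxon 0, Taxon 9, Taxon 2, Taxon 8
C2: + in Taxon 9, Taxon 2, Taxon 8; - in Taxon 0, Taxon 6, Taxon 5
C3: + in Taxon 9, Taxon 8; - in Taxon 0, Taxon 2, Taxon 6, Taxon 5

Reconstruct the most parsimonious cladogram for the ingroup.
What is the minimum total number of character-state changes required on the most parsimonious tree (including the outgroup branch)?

The outgroup has state '-' for every character, so '+' is the derived state throughout.
Only Taxon 5 and Taxon 6 show the derived state '+' for C1, supporting them as a clade.
C2: derived state '+' in Taxon 2, Taxon 8, and Taxon 9 only — synapomorphy for {Taxon 2, Taxon 8, Taxon 9}.
Only Taxon 8 and Taxon 9 show the derived state '+' for C3, supporting them as a clade.
Most parsimonious ingroup topology: (((Taxon 9,Taxon 8),Taxon 2),(Taxon 6,Taxon 5)).
Changes per character on this tree: C1: 1; C2: 1; C3: 1.
Total = 3.

3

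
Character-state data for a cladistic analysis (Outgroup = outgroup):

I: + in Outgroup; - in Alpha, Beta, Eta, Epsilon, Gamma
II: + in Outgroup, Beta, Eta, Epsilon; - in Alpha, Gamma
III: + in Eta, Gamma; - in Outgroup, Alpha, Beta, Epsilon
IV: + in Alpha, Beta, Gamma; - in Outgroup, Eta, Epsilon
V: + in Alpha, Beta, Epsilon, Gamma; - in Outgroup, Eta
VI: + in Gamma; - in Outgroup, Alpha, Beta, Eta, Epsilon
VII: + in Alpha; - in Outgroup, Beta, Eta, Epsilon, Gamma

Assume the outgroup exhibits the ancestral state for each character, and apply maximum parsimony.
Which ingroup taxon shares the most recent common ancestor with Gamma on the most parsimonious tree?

Character polarity is set by the outgroup: the derived state is whichever differs from the outgroup's state, so for I, II the derived state is '-', and for the remaining characters it is '+'.
I (derived state '-') is shared by all ingroup taxa — unites the whole ingroup.
Only Alpha and Gamma show the derived state '-' for II, supporting them as a clade.
III groups Eta and Gamma, which is incompatible with the clades supported by the remaining characters; treating it as convergent (homoplasy) costs fewer steps than any alternative tree.
IV (derived state '+') is shared by Alpha, Beta, and Gamma — a synapomorphy uniting that clade.
Only Alpha, Beta, Epsilon, and Gamma show the derived state '+' for V, supporting them as a clade.
VI: derived state '+' in Gamma only — an autapomorphy, so it tells us nothing about relationships among taxa.
VII: derived state '+' in Alpha only — an autapomorphy, so it tells us nothing about relationships among taxa.
Most parsimonious ingroup topology: ((((Alpha,Gamma),Beta),Epsilon),Eta).
Gamma and Alpha form a cherry on this tree, so they are sister taxa.

Alpha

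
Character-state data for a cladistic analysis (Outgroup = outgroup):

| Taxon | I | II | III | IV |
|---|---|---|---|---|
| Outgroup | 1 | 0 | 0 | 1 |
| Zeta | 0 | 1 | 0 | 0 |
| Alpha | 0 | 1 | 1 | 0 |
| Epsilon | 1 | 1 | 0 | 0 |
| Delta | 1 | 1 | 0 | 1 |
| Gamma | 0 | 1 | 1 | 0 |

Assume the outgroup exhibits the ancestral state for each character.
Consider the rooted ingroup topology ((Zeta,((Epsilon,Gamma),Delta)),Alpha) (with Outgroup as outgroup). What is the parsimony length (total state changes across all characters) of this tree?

8

Map each character onto ((Zeta,((Epsilon,Gamma),Delta)),Alpha) (rooted by Outgroup) and count the minimum state changes it requires (Fitch parsimony):
I: 3; II: 1; III: 2; IV: 2.
Total tree length = 8.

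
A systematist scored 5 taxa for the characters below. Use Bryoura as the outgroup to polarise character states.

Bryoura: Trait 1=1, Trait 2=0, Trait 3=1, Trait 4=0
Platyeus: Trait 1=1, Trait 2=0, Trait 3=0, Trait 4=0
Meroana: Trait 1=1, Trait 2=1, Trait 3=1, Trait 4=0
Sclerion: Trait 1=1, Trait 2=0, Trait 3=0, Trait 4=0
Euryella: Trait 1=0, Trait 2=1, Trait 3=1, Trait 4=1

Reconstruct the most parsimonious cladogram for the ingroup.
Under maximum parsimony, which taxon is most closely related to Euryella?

Character polarity is set by the outgroup: the derived state is whichever differs from the outgroup's state, so for Trait 1, Trait 3 the derived state is '0', and for the remaining characters it is '1'.
Trait 1 (derived state '0') is unique to Euryella (autapomorphy; uninformative for grouping).
Only Euryella and Meroana show the derived state '1' for Trait 2, supporting them as a clade.
Trait 3 (derived state '0') is shared by Platyeus and Sclerion — a synapomorphy uniting that clade.
Trait 4: derived state '1' in Euryella only — an autapomorphy, so it tells us nothing about relationships among taxa.
Most parsimonious ingroup topology: ((Platyeus,Sclerion),(Meroana,Euryella)).
Euryella and Meroana form a cherry on this tree, so they are sister taxa.

Meroana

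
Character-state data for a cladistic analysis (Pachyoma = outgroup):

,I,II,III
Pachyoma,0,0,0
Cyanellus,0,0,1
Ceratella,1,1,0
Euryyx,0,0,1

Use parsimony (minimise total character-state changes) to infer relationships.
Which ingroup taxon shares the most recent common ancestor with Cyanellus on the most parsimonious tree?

The outgroup has state '0' for every character, so '1' is the derived state throughout.
I (derived state '1') is unique to Ceratella (autapomorphy; uninformative for grouping).
II: derived state '1' in Ceratella only — an autapomorphy, so it tells us nothing about relationships among taxa.
III: derived state '1' in Cyanellus and Euryyx only — synapomorphy for {Cyanellus, Euryyx}.
Most parsimonious ingroup topology: ((Cyanellus,Euryyx),Ceratella).
Cyanellus and Euryyx form a cherry on this tree, so they are sister taxa.

Euryyx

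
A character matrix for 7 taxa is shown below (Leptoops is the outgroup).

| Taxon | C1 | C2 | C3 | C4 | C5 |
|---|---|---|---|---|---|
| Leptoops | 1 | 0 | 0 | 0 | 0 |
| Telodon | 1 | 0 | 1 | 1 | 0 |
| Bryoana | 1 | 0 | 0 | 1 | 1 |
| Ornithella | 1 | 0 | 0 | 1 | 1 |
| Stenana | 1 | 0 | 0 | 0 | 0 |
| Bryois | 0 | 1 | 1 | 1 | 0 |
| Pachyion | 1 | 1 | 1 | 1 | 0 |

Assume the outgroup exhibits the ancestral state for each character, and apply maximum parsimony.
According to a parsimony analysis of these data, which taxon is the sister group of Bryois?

Pachyion

Character polarity is set by the outgroup: the derived state is whichever differs from the outgroup's state, so for C1 the derived state is '0', and for the remaining characters it is '1'.
C1 (derived state '0') is unique to Bryois (autapomorphy; uninformative for grouping).
Only Bryois and Pachyion show the derived state '1' for C2, supporting them as a clade.
Only Bryois, Pachyion, and Telodon show the derived state '1' for C3, supporting them as a clade.
Only Bryoana, Bryois, Ornithella, Pachyion, and Telodon show the derived state '1' for C4, supporting them as a clade.
C5: derived state '1' in Bryoana and Ornithella only — synapomorphy for {Bryoana, Ornithella}.
Most parsimonious ingroup topology: (((Telodon,(Bryois,Pachyion)),(Bryoana,Ornithella)),Stenana).
Bryois and Pachyion form a cherry on this tree, so they are sister taxa.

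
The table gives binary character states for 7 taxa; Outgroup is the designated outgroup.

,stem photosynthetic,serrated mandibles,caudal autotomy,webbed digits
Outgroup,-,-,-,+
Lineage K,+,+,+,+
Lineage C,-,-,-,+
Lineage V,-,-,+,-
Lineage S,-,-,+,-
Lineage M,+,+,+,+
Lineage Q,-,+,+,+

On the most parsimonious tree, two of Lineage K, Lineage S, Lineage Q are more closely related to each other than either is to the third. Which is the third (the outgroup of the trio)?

Lineage S

Character polarity is set by the outgroup: the derived state is whichever differs from the outgroup's state, so for webbed digits the derived state is '-', and for the remaining characters it is '+'.
Only Lineage K and Lineage M show the derived state '+' for stem photosynthetic, supporting them as a clade.
serrated mandibles (derived state '+') is shared by Lineage K, Lineage M, and Lineage Q — a synapomorphy uniting that clade.
caudal autotomy: derived state '+' in Lineage K, Lineage M, Lineage Q, Lineage S, and Lineage V only — synapomorphy for {Lineage K, Lineage M, Lineage Q, Lineage S, Lineage V}.
webbed digits: derived state '-' in Lineage S and Lineage V only — synapomorphy for {Lineage S, Lineage V}.
Most parsimonious ingroup topology: ((((Lineage K,Lineage M),Lineage Q),(Lineage V,Lineage S)),Lineage C).
Lineage K and Lineage Q share a more recent common ancestor with each other than either does with Lineage S, so Lineage S is the least closely related of the three.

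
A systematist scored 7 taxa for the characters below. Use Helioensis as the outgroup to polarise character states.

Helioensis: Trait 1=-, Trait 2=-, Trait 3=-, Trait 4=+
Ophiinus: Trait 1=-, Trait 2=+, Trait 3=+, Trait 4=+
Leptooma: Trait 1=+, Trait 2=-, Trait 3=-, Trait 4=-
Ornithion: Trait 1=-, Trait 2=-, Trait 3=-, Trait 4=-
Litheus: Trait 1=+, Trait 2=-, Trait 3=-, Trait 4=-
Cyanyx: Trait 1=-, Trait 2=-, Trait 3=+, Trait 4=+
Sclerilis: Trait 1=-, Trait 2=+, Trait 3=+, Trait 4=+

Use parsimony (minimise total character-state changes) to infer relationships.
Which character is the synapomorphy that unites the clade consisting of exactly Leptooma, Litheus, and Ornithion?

Trait 4

Character polarity is set by the outgroup: the derived state is whichever differs from the outgroup's state, so for Trait 4 the derived state is '-', and for the remaining characters it is '+'.
Trait 1: derived state '+' in Leptooma and Litheus only — synapomorphy for {Leptooma, Litheus}.
Trait 2: derived state '+' in Ophiinus and Sclerilis only — synapomorphy for {Ophiinus, Sclerilis}.
Trait 3: derived state '+' in Cyanyx, Ophiinus, and Sclerilis only — synapomorphy for {Cyanyx, Ophiinus, Sclerilis}.
Trait 4: derived state '-' in Leptooma, Litheus, and Ornithion only — synapomorphy for {Leptooma, Litheus, Ornithion}.
Most parsimonious ingroup topology: (((Ophiinus,Sclerilis),Cyanyx),((Leptooma,Litheus),Ornithion)).
The clade {Leptooma, Litheus, Ornithion} is supported by Trait 4: its derived state '-' occurs in exactly those taxa and in no other taxon (including the outgroup).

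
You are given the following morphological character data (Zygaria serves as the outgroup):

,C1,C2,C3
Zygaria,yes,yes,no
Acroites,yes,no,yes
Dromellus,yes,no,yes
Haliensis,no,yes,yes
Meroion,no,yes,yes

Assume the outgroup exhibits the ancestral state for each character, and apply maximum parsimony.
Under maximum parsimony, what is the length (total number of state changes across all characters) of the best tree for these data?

Character polarity is set by the outgroup: the derived state is whichever differs from the outgroup's state, so for C1, C2 the derived state is 'no', and for the remaining characters it is 'yes'.
C1 (derived state 'no') is shared by Haliensis and Meroion — a synapomorphy uniting that clade.
Only Acroites and Dromellus show the derived state 'no' for C2, supporting them as a clade.
C3 (derived state 'yes') is shared by all ingroup taxa — unites the whole ingroup.
Most parsimonious ingroup topology: ((Acroites,Dromellus),(Haliensis,Meroion)).
Changes per character on this tree: C1: 1; C2: 1; C3: 1.
Total = 3.

3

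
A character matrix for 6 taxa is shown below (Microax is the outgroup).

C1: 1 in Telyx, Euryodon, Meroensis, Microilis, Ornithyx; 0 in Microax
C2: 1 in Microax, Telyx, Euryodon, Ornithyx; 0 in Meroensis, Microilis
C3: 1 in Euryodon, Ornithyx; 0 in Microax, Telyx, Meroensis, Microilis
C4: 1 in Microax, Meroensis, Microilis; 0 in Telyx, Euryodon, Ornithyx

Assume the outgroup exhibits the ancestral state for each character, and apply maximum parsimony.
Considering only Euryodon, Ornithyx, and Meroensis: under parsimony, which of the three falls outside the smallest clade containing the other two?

Meroensis

Character polarity is set by the outgroup: the derived state is whichever differs from the outgroup's state, so for C2, C4 the derived state is '0', and for the remaining characters it is '1'.
C1 (derived state '1') is shared by all ingroup taxa — unites the whole ingroup.
Only Meroensis and Microilis show the derived state '0' for C2, supporting them as a clade.
Only Euryodon and Ornithyx show the derived state '1' for C3, supporting them as a clade.
Only Euryodon, Ornithyx, and Telyx show the derived state '0' for C4, supporting them as a clade.
Most parsimonious ingroup topology: ((Telyx,(Euryodon,Ornithyx)),(Meroensis,Microilis)).
Ornithyx and Euryodon share a more recent common ancestor with each other than either does with Meroensis, so Meroensis is the least closely related of the three.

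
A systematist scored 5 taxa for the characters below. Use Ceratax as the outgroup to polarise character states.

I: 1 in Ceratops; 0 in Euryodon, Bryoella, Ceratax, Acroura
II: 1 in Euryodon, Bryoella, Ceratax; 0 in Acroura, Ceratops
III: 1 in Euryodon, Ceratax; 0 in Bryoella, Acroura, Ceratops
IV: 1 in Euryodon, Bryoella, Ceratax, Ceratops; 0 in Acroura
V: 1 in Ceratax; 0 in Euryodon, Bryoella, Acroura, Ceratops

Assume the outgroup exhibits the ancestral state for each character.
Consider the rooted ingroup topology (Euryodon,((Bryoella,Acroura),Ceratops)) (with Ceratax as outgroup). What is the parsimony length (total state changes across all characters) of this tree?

6

Map each character onto (Euryodon,((Bryoella,Acroura),Ceratops)) (rooted by Ceratax) and count the minimum state changes it requires (Fitch parsimony):
I: 1; II: 2; III: 1; IV: 1; V: 1.
Total tree length = 6.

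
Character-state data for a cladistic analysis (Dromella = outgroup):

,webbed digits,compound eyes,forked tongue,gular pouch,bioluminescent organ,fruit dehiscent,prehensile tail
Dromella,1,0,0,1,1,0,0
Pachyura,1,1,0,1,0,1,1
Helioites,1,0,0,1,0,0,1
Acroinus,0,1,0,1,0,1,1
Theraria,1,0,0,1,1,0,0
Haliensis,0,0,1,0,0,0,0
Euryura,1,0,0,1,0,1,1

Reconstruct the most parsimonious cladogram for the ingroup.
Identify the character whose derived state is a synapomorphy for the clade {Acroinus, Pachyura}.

Character polarity is set by the outgroup: the derived state is whichever differs from the outgroup's state, so for webbed digits, gular pouch, bioluminescent organ the derived state is '0', and for the remaining characters it is '1'.
webbed digits groups Acroinus and Haliensis, which is incompatible with the clades supported by the remaining characters; treating it as convergent (homoplasy) costs fewer steps than any alternative tree.
compound eyes (derived state '1') is shared by Acroinus and Pachyura — a synapomorphy uniting that clade.
forked tongue: derived state '1' in Haliensis only — an autapomorphy, so it tells us nothing about relationships among taxa.
gular pouch (derived state '0') is unique to Haliensis (autapomorphy; uninformative for grouping).
bioluminescent organ (derived state '0') is shared by Acroinus, Euryura, Haliensis, Helioites, and Pachyura — a synapomorphy uniting that clade.
fruit dehiscent: derived state '1' in Acroinus, Euryura, and Pachyura only — synapomorphy for {Acroinus, Euryura, Pachyura}.
Only Acroinus, Euryura, Helioites, and Pachyura show the derived state '1' for prehensile tail, supporting them as a clade.
Most parsimonious ingroup topology: (((((Pachyura,Acroinus),Euryura),Helioites),Haliensis),Theraria).
The clade {Acroinus, Pachyura} is supported by compound eyes: its derived state '1' occurs in exactly those taxa and in no other taxon (including the outgroup).

compound eyes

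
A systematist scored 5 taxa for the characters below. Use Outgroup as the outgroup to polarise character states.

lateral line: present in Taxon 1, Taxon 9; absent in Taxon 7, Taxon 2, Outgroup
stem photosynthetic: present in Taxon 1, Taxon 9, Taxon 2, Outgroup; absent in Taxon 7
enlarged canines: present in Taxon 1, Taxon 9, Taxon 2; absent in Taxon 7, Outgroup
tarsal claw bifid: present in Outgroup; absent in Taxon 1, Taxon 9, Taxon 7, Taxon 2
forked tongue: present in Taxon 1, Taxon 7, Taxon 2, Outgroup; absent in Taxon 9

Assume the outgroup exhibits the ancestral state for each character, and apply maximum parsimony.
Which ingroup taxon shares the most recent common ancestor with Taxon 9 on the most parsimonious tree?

Taxon 1

Character polarity is set by the outgroup: the derived state is whichever differs from the outgroup's state, so for stem photosynthetic, tarsal claw bifid, forked tongue the derived state is 'absent', and for the remaining characters it is 'present'.
Only Taxon 1 and Taxon 9 show the derived state 'present' for lateral line, supporting them as a clade.
stem photosynthetic (derived state 'absent') is unique to Taxon 7 (autapomorphy; uninformative for grouping).
enlarged canines (derived state 'present') is shared by Taxon 1, Taxon 2, and Taxon 9 — a synapomorphy uniting that clade.
tarsal claw bifid (derived state 'absent') is shared by all ingroup taxa — unites the whole ingroup.
forked tongue (derived state 'absent') is unique to Taxon 9 (autapomorphy; uninformative for grouping).
Most parsimonious ingroup topology: (((Taxon 9,Taxon 1),Taxon 2),Taxon 7).
Taxon 9 and Taxon 1 form a cherry on this tree, so they are sister taxa.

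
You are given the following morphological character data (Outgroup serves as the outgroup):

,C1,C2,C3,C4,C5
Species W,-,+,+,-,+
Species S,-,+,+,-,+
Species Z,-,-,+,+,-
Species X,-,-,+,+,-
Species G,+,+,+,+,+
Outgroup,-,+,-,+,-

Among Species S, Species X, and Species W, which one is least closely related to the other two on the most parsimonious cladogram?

Character polarity is set by the outgroup: the derived state is whichever differs from the outgroup's state, so for C2, C4 the derived state is '-', and for the remaining characters it is '+'.
C1: derived state '+' in Species G only — an autapomorphy, so it tells us nothing about relationships among taxa.
C2: derived state '-' in Species X and Species Z only — synapomorphy for {Species X, Species Z}.
All ingroup taxa share the derived state '+' for C3; it defines the ingroup but does not resolve relationships within it.
C4 (derived state '-') is shared by Species S and Species W — a synapomorphy uniting that clade.
C5 (derived state '+') is shared by Species G, Species S, and Species W — a synapomorphy uniting that clade.
Most parsimonious ingroup topology: ((Species Z,Species X),(Species G,(Species W,Species S))).
Species S and Species W share a more recent common ancestor with each other than either does with Species X, so Species X is the least closely related of the three.

Species X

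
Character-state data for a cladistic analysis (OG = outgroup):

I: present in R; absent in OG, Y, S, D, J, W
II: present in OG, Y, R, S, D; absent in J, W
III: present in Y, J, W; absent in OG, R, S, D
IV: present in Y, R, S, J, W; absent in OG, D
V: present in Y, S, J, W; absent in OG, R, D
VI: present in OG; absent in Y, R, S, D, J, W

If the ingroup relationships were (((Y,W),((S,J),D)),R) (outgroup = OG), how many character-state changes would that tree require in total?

Map each character onto (((Y,W),((S,J),D)),R) (rooted by OG) and count the minimum state changes it requires (Fitch parsimony):
I: 1; II: 2; III: 2; IV: 2; V: 2; VI: 1.
Total tree length = 10.

10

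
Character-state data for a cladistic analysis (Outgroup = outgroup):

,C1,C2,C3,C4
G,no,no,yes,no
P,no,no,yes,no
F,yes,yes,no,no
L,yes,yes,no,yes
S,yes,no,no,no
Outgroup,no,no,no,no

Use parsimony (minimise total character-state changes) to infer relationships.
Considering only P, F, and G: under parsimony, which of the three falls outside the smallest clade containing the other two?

F

The outgroup has state 'no' for every character, so 'yes' is the derived state throughout.
C1 (derived state 'yes') is shared by F, L, and S — a synapomorphy uniting that clade.
C2 (derived state 'yes') is shared by F and L — a synapomorphy uniting that clade.
C3 (derived state 'yes') is shared by G and P — a synapomorphy uniting that clade.
C4: derived state 'yes' in L only — an autapomorphy, so it tells us nothing about relationships among taxa.
Most parsimonious ingroup topology: ((P,G),(S,(F,L))).
G and P share a more recent common ancestor with each other than either does with F, so F is the least closely related of the three.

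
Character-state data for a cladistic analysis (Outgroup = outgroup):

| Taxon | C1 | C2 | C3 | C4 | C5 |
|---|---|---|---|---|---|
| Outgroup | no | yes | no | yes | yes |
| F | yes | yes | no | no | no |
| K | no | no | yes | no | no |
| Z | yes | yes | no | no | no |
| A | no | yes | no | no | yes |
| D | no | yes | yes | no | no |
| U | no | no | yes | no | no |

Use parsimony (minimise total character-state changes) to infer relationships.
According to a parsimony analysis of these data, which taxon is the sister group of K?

Character polarity is set by the outgroup: the derived state is whichever differs from the outgroup's state, so for C2, C4, C5 the derived state is 'no', and for the remaining characters it is 'yes'.
C1: derived state 'yes' in F and Z only — synapomorphy for {F, Z}.
C2: derived state 'no' in K and U only — synapomorphy for {K, U}.
Only D, K, and U show the derived state 'yes' for C3, supporting them as a clade.
All ingroup taxa share the derived state 'no' for C4; it defines the ingroup but does not resolve relationships within it.
C5: derived state 'no' in D, F, K, U, and Z only — synapomorphy for {D, F, K, U, Z}.
Most parsimonious ingroup topology: (((F,Z),((K,U),D)),A).
K and U form a cherry on this tree, so they are sister taxa.

U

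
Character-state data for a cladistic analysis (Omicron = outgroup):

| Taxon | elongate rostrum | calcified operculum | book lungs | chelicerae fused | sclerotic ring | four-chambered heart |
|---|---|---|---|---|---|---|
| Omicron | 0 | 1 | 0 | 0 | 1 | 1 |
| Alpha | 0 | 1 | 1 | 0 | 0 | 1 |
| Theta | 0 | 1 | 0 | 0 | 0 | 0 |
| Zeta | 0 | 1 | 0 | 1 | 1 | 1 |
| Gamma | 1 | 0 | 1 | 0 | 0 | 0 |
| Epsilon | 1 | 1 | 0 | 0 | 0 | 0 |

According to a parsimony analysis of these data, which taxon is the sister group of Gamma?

Character polarity is set by the outgroup: the derived state is whichever differs from the outgroup's state, so for calcified operculum, sclerotic ring, four-chambered heart the derived state is '0', and for the remaining characters it is '1'.
elongate rostrum: derived state '1' in Epsilon and Gamma only — synapomorphy for {Epsilon, Gamma}.
calcified operculum (derived state '0') is unique to Gamma (autapomorphy; uninformative for grouping).
book lungs (state '1') occurs in Alpha and Gamma but conflicts with the nesting implied by the other characters — most parsimoniously interpreted as homoplasy.
chelicerae fused (derived state '1') is unique to Zeta (autapomorphy; uninformative for grouping).
Only Alpha, Epsilon, Gamma, and Theta show the derived state '0' for sclerotic ring, supporting them as a clade.
Only Epsilon, Gamma, and Theta show the derived state '0' for four-chambered heart, supporting them as a clade.
Most parsimonious ingroup topology: (Zeta,(((Gamma,Epsilon),Theta),Alpha)).
Gamma and Epsilon form a cherry on this tree, so they are sister taxa.

Epsilon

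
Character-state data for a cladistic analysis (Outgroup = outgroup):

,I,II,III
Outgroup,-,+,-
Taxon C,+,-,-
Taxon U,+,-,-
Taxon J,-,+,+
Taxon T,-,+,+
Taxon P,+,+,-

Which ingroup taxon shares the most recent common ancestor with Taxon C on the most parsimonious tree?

Character polarity is set by the outgroup: the derived state is whichever differs from the outgroup's state, so for II the derived state is '-', and for the remaining characters it is '+'.
I (derived state '+') is shared by Taxon C, Taxon P, and Taxon U — a synapomorphy uniting that clade.
II (derived state '-') is shared by Taxon C and Taxon U — a synapomorphy uniting that clade.
III (derived state '+') is shared by Taxon J and Taxon T — a synapomorphy uniting that clade.
Most parsimonious ingroup topology: (((Taxon C,Taxon U),Taxon P),(Taxon J,Taxon T)).
Taxon C and Taxon U form a cherry on this tree, so they are sister taxa.

Taxon U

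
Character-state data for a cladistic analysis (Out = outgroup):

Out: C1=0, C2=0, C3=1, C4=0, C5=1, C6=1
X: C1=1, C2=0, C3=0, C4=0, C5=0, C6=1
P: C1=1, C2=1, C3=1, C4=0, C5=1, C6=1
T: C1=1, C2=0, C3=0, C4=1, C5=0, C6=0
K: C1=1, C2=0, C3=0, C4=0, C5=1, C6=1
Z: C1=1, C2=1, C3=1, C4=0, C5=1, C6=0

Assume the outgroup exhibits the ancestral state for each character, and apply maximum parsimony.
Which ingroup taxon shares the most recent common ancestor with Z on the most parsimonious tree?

P

Character polarity is set by the outgroup: the derived state is whichever differs from the outgroup's state, so for C3, C5, C6 the derived state is '0', and for the remaining characters it is '1'.
C1 (derived state '1') is shared by all ingroup taxa — unites the whole ingroup.
Only P and Z show the derived state '1' for C2, supporting them as a clade.
Only K, T, and X show the derived state '0' for C3, supporting them as a clade.
C4 (derived state '1') is unique to T (autapomorphy; uninformative for grouping).
C5 (derived state '0') is shared by T and X — a synapomorphy uniting that clade.
C6 (state '0') occurs in T and Z but conflicts with the nesting implied by the other characters — most parsimoniously interpreted as homoplasy.
Most parsimonious ingroup topology: (((X,T),K),(P,Z)).
Z and P form a cherry on this tree, so they are sister taxa.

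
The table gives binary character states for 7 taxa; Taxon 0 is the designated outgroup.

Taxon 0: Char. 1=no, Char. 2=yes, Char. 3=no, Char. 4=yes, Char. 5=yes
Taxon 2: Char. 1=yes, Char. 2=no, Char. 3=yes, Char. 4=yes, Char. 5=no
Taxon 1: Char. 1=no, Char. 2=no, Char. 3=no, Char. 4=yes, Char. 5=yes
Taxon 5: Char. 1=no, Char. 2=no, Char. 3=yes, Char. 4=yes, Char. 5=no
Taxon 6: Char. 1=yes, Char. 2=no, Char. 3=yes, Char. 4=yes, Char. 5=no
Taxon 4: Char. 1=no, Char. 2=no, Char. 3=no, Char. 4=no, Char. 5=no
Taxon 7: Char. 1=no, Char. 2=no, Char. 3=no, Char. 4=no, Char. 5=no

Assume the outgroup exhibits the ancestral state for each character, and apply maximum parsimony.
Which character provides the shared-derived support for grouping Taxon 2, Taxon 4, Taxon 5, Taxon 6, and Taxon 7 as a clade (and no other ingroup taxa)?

Char. 5

Character polarity is set by the outgroup: the derived state is whichever differs from the outgroup's state, so for Char. 2, Char. 4, Char. 5 the derived state is 'no', and for the remaining characters it is 'yes'.
Char. 1 (derived state 'yes') is shared by Taxon 2 and Taxon 6 — a synapomorphy uniting that clade.
All ingroup taxa share the derived state 'no' for Char. 2; it defines the ingroup but does not resolve relationships within it.
Only Taxon 2, Taxon 5, and Taxon 6 show the derived state 'yes' for Char. 3, supporting them as a clade.
Only Taxon 4 and Taxon 7 show the derived state 'no' for Char. 4, supporting them as a clade.
Char. 5 (derived state 'no') is shared by Taxon 2, Taxon 4, Taxon 5, Taxon 6, and Taxon 7 — a synapomorphy uniting that clade.
Most parsimonious ingroup topology: ((((Taxon 2,Taxon 6),Taxon 5),(Taxon 4,Taxon 7)),Taxon 1).
The clade {Taxon 2, Taxon 4, Taxon 5, Taxon 6, Taxon 7} is supported by Char. 5: its derived state 'no' occurs in exactly those taxa and in no other taxon (including the outgroup).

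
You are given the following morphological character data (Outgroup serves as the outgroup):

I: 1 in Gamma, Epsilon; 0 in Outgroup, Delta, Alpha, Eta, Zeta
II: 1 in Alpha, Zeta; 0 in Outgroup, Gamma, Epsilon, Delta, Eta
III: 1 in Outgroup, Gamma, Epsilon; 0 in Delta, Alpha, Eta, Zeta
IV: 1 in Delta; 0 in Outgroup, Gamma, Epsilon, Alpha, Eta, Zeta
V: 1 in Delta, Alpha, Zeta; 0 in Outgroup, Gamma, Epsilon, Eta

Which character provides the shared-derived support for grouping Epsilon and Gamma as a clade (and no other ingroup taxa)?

I

Character polarity is set by the outgroup: the derived state is whichever differs from the outgroup's state, so for III the derived state is '0', and for the remaining characters it is '1'.
I (derived state '1') is shared by Epsilon and Gamma — a synapomorphy uniting that clade.
Only Alpha and Zeta show the derived state '1' for II, supporting them as a clade.
Only Alpha, Delta, Eta, and Zeta show the derived state '0' for III, supporting them as a clade.
IV: derived state '1' in Delta only — an autapomorphy, so it tells us nothing about relationships among taxa.
V: derived state '1' in Alpha, Delta, and Zeta only — synapomorphy for {Alpha, Delta, Zeta}.
Most parsimonious ingroup topology: ((Gamma,Epsilon),((Delta,(Alpha,Zeta)),Eta)).
The clade {Epsilon, Gamma} is supported by I: its derived state '1' occurs in exactly those taxa and in no other taxon (including the outgroup).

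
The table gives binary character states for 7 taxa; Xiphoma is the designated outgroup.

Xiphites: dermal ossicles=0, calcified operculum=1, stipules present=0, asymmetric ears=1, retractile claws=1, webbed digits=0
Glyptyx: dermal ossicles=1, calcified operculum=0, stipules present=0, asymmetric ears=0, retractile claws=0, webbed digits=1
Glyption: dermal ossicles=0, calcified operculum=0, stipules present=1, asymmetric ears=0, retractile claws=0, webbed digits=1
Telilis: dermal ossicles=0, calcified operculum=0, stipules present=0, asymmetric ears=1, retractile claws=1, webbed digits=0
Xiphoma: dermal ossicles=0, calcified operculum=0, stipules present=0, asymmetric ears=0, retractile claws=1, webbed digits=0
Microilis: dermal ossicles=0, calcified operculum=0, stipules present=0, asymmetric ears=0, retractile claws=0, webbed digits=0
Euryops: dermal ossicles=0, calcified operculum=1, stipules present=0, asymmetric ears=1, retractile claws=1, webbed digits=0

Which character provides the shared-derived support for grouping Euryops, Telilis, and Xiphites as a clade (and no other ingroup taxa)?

Character polarity is set by the outgroup: the derived state is whichever differs from the outgroup's state, so for retractile claws the derived state is '0', and for the remaining characters it is '1'.
dermal ossicles: derived state '1' in Glyptyx only — an autapomorphy, so it tells us nothing about relationships among taxa.
Only Euryops and Xiphites show the derived state '1' for calcified operculum, supporting them as a clade.
stipules present (derived state '1') is unique to Glyption (autapomorphy; uninformative for grouping).
asymmetric ears: derived state '1' in Euryops, Telilis, and Xiphites only — synapomorphy for {Euryops, Telilis, Xiphites}.
Only Glyption, Glyptyx, and Microilis show the derived state '0' for retractile claws, supporting them as a clade.
webbed digits (derived state '1') is shared by Glyption and Glyptyx — a synapomorphy uniting that clade.
Most parsimonious ingroup topology: (((Xiphites,Euryops),Telilis),(Microilis,(Glyption,Glyptyx))).
The clade {Euryops, Telilis, Xiphites} is supported by asymmetric ears: its derived state '1' occurs in exactly those taxa and in no other taxon (including the outgroup).

asymmetric ears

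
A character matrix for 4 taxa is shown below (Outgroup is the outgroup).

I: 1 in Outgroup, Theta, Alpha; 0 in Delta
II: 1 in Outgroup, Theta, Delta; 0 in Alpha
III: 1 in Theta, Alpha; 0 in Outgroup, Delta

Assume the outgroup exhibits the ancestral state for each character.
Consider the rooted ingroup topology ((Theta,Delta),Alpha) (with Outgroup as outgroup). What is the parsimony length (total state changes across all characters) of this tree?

4

Map each character onto ((Theta,Delta),Alpha) (rooted by Outgroup) and count the minimum state changes it requires (Fitch parsimony):
I: 1; II: 1; III: 2.
Total tree length = 4.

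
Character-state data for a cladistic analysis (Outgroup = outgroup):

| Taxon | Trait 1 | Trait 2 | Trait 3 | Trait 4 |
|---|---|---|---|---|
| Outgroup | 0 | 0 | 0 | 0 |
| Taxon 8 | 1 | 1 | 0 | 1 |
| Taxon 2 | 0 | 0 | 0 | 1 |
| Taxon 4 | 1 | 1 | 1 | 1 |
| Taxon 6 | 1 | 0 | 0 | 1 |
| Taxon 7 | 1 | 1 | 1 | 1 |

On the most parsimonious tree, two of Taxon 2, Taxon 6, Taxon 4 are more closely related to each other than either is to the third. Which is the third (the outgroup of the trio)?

Taxon 2

The outgroup has state '0' for every character, so '1' is the derived state throughout.
Trait 1: derived state '1' in Taxon 4, Taxon 6, Taxon 7, and Taxon 8 only — synapomorphy for {Taxon 4, Taxon 6, Taxon 7, Taxon 8}.
Only Taxon 4, Taxon 7, and Taxon 8 show the derived state '1' for Trait 2, supporting them as a clade.
Trait 3: derived state '1' in Taxon 4 and Taxon 7 only — synapomorphy for {Taxon 4, Taxon 7}.
All ingroup taxa share the derived state '1' for Trait 4; it defines the ingroup but does not resolve relationships within it.
Most parsimonious ingroup topology: (((Taxon 8,(Taxon 4,Taxon 7)),Taxon 6),Taxon 2).
Taxon 4 and Taxon 6 share a more recent common ancestor with each other than either does with Taxon 2, so Taxon 2 is the least closely related of the three.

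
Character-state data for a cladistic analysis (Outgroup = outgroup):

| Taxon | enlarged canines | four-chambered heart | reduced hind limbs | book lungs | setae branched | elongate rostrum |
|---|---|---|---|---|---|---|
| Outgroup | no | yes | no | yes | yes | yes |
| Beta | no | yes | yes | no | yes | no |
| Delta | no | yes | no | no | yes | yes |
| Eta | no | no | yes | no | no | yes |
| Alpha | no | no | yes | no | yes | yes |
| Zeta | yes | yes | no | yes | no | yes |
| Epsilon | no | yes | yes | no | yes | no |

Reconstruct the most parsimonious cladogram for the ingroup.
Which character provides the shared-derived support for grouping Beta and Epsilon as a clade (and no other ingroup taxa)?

Character polarity is set by the outgroup: the derived state is whichever differs from the outgroup's state, so for four-chambered heart, book lungs, setae branched, elongate rostrum the derived state is 'no', and for the remaining characters it is 'yes'.
enlarged canines (derived state 'yes') is unique to Zeta (autapomorphy; uninformative for grouping).
four-chambered heart: derived state 'no' in Alpha and Eta only — synapomorphy for {Alpha, Eta}.
reduced hind limbs: derived state 'yes' in Alpha, Beta, Epsilon, and Eta only — synapomorphy for {Alpha, Beta, Epsilon, Eta}.
book lungs: derived state 'no' in Alpha, Beta, Delta, Epsilon, and Eta only — synapomorphy for {Alpha, Beta, Delta, Epsilon, Eta}.
setae branched (state 'no') occurs in Eta and Zeta but conflicts with the nesting implied by the other characters — most parsimoniously interpreted as homoplasy.
elongate rostrum (derived state 'no') is shared by Beta and Epsilon — a synapomorphy uniting that clade.
Most parsimonious ingroup topology: ((((Beta,Epsilon),(Eta,Alpha)),Delta),Zeta).
The clade {Beta, Epsilon} is supported by elongate rostrum: its derived state 'no' occurs in exactly those taxa and in no other taxon (including the outgroup).

elongate rostrum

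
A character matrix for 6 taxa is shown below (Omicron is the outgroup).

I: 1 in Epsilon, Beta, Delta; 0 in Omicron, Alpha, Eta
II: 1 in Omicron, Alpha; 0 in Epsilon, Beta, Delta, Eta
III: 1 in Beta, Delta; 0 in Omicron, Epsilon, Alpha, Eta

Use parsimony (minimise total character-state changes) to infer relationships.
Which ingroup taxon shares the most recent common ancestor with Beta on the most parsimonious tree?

Delta

Character polarity is set by the outgroup: the derived state is whichever differs from the outgroup's state, so for II the derived state is '0', and for the remaining characters it is '1'.
I: derived state '1' in Beta, Delta, and Epsilon only — synapomorphy for {Beta, Delta, Epsilon}.
II (derived state '0') is shared by Beta, Delta, Epsilon, and Eta — a synapomorphy uniting that clade.
III: derived state '1' in Beta and Delta only — synapomorphy for {Beta, Delta}.
Most parsimonious ingroup topology: (((Epsilon,(Beta,Delta)),Eta),Alpha).
Beta and Delta form a cherry on this tree, so they are sister taxa.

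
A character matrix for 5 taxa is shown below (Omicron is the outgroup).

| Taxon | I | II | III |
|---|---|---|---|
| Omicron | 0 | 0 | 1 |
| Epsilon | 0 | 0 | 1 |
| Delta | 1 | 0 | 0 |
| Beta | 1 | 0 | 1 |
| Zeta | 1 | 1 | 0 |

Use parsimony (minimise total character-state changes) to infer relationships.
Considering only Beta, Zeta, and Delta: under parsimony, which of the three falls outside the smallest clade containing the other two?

Beta

Character polarity is set by the outgroup: the derived state is whichever differs from the outgroup's state, so for III the derived state is '0', and for the remaining characters it is '1'.
I (derived state '1') is shared by Beta, Delta, and Zeta — a synapomorphy uniting that clade.
II: derived state '1' in Zeta only — an autapomorphy, so it tells us nothing about relationships among taxa.
III: derived state '0' in Delta and Zeta only — synapomorphy for {Delta, Zeta}.
Most parsimonious ingroup topology: (Epsilon,((Delta,Zeta),Beta)).
Zeta and Delta share a more recent common ancestor with each other than either does with Beta, so Beta is the least closely related of the three.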